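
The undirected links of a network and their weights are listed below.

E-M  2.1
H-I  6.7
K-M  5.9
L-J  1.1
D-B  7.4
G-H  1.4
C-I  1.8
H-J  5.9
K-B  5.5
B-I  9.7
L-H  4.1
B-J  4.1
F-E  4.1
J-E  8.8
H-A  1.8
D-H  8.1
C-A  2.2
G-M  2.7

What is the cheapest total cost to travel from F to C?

14.3

Compare a few routes:
F - E - J - L - H - A - C: 4.1+8.8+1.1+4.1+1.8+2.2 = 22.1
F - E - M - G - H - I - C: 4.1+2.1+2.7+1.4+6.7+1.8 = 18.8
F - E - M - G - H - A - C: 4.1+2.1+2.7+1.4+1.8+2.2 = 14.3
F - E - J - H - A - C: 4.1+8.8+5.9+1.8+2.2 = 22.8
Cheapest is F - E - M - G - H - A - C at 14.3.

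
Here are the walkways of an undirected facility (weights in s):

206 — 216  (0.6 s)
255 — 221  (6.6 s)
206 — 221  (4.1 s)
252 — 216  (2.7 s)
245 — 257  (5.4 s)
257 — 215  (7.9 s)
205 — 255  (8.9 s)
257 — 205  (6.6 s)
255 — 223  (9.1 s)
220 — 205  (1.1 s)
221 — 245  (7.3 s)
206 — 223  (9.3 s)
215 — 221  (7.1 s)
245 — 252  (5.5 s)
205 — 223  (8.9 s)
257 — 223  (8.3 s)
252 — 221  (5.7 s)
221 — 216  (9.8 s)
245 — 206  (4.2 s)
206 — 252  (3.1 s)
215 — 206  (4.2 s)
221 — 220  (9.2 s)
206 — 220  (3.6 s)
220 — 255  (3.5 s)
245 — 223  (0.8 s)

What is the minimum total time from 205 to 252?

7.8 s

Shortest distances from 205:
205: 0
220: 1.1  (via 205)
255: 4.6  (via 220)
206: 4.7  (via 220)
216: 5.3  (via 206)
257: 6.6  (via 205)
252: 7.8  (via 206)
Shortest route: 205–220–206–252 = 7.8 s.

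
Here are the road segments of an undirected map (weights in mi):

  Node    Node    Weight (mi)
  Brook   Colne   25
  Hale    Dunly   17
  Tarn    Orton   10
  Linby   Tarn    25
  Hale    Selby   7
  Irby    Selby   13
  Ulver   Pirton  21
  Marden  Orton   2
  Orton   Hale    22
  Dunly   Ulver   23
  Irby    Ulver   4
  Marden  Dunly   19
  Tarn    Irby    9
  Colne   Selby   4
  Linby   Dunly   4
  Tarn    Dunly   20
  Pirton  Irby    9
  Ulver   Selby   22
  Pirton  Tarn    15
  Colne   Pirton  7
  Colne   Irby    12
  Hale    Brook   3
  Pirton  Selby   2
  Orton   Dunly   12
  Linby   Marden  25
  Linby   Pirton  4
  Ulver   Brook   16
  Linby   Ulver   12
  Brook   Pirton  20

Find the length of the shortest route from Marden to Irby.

Shortest distances from Marden:
Marden: 0
Orton: 2  (via Marden)
Tarn: 12  (via Orton)
Dunly: 14  (via Orton)
Linby: 18  (via Dunly)
Irby: 21  (via Tarn)
Shortest route: Marden–Orton–Tarn–Irby = 21 mi.

21 mi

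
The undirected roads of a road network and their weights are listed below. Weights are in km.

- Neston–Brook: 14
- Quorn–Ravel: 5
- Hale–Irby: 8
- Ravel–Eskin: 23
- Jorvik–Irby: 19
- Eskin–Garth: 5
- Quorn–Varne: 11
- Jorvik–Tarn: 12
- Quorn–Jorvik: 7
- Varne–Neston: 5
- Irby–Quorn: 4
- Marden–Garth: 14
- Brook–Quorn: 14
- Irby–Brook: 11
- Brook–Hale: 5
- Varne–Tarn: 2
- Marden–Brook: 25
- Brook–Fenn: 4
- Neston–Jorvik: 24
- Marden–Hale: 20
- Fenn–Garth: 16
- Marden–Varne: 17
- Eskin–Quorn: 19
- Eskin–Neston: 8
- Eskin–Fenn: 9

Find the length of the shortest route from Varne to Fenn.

22 km

Candidate routes:
Varne → Neston → Eskin → Fenn: 5+8+9 = 22
Varne → Neston → Brook → Fenn: 5+14+4 = 23
Varne → Quorn → Irby → Brook → Fenn: 11+4+11+4 = 30
Varne → Quorn → Brook → Fenn: 11+14+4 = 29
Cheapest is Varne → Neston → Eskin → Fenn at 22 km.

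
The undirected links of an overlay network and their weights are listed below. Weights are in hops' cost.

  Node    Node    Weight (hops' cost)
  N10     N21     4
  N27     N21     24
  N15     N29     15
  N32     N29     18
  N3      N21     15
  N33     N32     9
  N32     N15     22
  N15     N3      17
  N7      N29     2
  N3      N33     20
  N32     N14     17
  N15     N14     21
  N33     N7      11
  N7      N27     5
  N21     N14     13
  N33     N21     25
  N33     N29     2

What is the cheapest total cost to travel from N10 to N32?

Compare a few routes:
N10–N21–N14–N32: 4+13+17 = 34
N10–N21–N33–N32: 4+25+9 = 38
Cheapest is N10–N21–N14–N32 at 34 hops' cost.

34 hops' cost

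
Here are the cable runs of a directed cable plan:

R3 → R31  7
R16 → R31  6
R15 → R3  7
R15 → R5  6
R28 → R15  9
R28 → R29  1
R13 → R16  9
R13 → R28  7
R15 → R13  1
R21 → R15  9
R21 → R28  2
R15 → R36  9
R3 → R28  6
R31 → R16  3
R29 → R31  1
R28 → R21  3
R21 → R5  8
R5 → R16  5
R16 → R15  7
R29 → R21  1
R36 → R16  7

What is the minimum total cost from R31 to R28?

Candidate routes:
R31–R16–R15–R3–R28: 3+7+7+6 = 23
R31–R16–R15–R13–R28: 3+7+1+7 = 18
Cheapest is R31–R16–R15–R13–R28 at 18.

18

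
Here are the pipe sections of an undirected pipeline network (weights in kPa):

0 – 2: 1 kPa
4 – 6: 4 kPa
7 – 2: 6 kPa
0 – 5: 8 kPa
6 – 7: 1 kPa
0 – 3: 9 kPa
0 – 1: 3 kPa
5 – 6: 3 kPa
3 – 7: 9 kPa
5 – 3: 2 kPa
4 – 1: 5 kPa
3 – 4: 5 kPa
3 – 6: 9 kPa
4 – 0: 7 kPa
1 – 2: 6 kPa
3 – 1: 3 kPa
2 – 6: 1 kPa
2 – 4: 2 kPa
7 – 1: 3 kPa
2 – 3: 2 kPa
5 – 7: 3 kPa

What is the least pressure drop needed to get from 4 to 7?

Settle nodes by increasing distance from 4:
4: 0
2: 2  (via 4)
0: 3  (via 2)
6: 3  (via 2)
3: 4  (via 2)
7: 4  (via 6)
Shortest route: 4 → 2 → 6 → 7 = 4 kPa.

4 kPa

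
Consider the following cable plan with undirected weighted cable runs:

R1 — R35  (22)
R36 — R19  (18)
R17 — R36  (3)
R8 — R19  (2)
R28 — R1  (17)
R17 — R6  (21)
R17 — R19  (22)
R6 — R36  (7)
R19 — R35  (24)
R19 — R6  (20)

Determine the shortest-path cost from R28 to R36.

Settle nodes by increasing distance from R28:
R28: 0
R1: 17  (via R28)
R35: 39  (via R1)
R19: 63  (via R35)
R8: 65  (via R19)
R36: 81  (via R19)
Shortest route: R28–R1–R35–R19–R36 = 81.

81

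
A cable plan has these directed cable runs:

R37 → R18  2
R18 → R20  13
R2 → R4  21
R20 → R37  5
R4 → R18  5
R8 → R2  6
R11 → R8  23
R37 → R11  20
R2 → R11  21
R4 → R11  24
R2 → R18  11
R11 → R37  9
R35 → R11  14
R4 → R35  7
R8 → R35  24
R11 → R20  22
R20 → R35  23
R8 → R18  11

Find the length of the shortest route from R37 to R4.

Settle nodes by increasing distance from R37:
R37: 0
R18: 2  (via R37)
R20: 15  (via R18)
R11: 20  (via R37)
R35: 38  (via R20)
R8: 43  (via R11)
R2: 49  (via R8)
R4: 70  (via R2)
Shortest route: R37–R11–R8–R2–R4 = 70.

70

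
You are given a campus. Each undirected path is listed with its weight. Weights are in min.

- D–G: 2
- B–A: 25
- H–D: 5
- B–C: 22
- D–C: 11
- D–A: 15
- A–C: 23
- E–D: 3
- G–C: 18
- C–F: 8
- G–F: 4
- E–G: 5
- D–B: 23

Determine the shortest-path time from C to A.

23 min

Shortest distances from C:
C: 0
F: 8  (via C)
D: 11  (via C)
G: 12  (via F)
E: 14  (via D)
H: 16  (via D)
B: 22  (via C)
A: 23  (via C)
Shortest route: C → A = 23 min.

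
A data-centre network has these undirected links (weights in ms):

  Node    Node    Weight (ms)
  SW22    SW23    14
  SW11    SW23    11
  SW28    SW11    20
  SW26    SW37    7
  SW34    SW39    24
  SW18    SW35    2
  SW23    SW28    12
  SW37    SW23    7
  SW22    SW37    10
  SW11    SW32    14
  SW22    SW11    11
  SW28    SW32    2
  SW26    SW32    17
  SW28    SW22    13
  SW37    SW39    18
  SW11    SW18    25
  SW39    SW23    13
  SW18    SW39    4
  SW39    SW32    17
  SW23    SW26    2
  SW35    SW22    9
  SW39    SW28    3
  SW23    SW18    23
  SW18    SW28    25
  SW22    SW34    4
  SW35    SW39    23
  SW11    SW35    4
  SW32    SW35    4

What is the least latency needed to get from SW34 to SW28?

17 ms

Enumerating some paths:
SW34 → SW22 → SW35 → SW32 → SW28: 4+9+4+2 = 19
SW34 → SW22 → SW28: 4+13 = 17
Cheapest is SW34 → SW22 → SW28 at 17 ms.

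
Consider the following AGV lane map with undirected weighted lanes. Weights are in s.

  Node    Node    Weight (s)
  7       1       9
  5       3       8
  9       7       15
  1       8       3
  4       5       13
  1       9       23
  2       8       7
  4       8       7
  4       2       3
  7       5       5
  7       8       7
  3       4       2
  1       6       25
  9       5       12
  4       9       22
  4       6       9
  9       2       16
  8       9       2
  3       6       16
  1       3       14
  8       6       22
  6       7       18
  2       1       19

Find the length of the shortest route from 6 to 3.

Shortest distances from 6:
6: 0
4: 9  (via 6)
3: 11  (via 4)
Shortest route: 6 → 4 → 3 = 11 s.

11 s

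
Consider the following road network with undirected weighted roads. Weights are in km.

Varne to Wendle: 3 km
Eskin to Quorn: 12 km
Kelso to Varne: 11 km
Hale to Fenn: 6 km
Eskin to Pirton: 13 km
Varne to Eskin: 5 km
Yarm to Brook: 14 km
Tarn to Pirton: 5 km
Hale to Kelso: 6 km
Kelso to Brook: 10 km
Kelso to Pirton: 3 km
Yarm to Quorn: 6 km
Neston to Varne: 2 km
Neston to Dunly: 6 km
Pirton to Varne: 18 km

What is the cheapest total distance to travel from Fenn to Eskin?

Shortest distances from Fenn:
Fenn: 0
Hale: 6  (via Fenn)
Kelso: 12  (via Hale)
Pirton: 15  (via Kelso)
Tarn: 20  (via Pirton)
Brook: 22  (via Kelso)
Varne: 23  (via Kelso)
Neston: 25  (via Varne)
Wendle: 26  (via Varne)
Eskin: 28  (via Pirton)
Shortest route: Fenn–Hale–Kelso–Pirton–Eskin = 28 km.

28 km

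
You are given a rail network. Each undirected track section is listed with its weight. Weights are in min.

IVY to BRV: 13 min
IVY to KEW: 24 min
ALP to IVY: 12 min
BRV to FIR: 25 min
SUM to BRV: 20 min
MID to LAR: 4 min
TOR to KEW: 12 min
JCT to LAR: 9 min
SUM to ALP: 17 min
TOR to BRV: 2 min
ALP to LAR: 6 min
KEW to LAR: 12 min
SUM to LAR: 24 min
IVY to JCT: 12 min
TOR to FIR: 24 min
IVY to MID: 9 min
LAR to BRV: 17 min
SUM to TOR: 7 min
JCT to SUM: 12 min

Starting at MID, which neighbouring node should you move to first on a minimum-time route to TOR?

LAR

Enumerating some paths:
MID → LAR → BRV → TOR: 4+17+2 = 23
MID → IVY → BRV → TOR: 9+13+2 = 24
MID → LAR → KEW → TOR: 4+12+12 = 28
Cheapest is MID → LAR → BRV → TOR at 23 min.
So from MID the first move is to LAR.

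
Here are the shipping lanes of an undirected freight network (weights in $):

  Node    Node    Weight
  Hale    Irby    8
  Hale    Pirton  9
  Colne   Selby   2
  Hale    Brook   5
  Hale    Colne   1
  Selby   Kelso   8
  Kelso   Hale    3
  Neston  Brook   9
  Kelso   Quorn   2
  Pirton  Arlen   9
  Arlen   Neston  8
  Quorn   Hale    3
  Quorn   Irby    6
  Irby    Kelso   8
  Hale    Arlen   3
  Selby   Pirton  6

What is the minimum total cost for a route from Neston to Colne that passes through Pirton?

$25

Best Neston to Pirton: Neston → Arlen → Pirton costing 17
Best Pirton to Colne: Pirton → Selby → Colne costing 8
Total via Pirton: 17 + 8 = $25.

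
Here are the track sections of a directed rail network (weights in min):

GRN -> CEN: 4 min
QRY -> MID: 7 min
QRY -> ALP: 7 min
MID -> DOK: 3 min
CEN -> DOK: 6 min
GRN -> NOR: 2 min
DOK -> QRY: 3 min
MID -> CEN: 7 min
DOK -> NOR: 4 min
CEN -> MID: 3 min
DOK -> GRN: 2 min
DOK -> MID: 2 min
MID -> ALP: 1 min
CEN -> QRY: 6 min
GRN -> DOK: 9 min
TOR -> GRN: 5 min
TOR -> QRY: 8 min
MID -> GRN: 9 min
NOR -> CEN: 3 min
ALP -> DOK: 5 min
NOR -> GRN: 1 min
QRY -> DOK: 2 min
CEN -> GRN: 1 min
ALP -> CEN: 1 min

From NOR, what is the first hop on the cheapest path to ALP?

Compare a few routes:
NOR - CEN - MID - ALP: 3+3+1 = 7
NOR - GRN - CEN - MID - ALP: 1+4+3+1 = 9
Cheapest is NOR - CEN - MID - ALP at 7 min.
So from NOR the first move is to CEN.

CEN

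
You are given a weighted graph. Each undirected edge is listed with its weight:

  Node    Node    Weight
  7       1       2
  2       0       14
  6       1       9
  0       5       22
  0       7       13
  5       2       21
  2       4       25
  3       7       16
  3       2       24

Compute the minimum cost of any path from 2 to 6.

38

Compare a few routes:
2–0–7–1–6: 14+13+2+9 = 38
2–3–7–1–6: 24+16+2+9 = 51
Cheapest is 2–0–7–1–6 at 38.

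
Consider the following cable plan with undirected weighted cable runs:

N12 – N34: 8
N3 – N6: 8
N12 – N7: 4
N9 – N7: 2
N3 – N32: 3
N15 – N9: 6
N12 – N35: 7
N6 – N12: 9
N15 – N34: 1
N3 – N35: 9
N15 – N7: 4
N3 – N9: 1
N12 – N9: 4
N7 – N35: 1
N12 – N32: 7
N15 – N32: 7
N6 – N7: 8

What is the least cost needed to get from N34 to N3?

8

Enumerating some paths:
N34 - N15 - N9 - N3: 1+6+1 = 8
N34 - N12 - N9 - N3: 8+4+1 = 13
N34 - N15 - N32 - N3: 1+7+3 = 11
The minimum is 8 via N34 - N15 - N9 - N3.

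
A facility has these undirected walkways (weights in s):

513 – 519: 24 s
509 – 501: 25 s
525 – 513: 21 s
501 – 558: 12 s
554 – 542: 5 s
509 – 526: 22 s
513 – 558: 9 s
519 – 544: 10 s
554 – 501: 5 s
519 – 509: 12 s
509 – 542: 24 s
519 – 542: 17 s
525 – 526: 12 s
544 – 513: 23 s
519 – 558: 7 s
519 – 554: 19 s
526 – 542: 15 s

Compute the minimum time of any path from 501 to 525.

37 s

Running Dijkstra from 501:
501: 0
554: 5  (via 501)
542: 10  (via 554)
558: 12  (via 501)
519: 19  (via 558)
513: 21  (via 558)
509: 25  (via 501)
526: 25  (via 542)
544: 29  (via 519)
525: 37  (via 526)
Shortest route: 501–554–542–526–525 = 37 s.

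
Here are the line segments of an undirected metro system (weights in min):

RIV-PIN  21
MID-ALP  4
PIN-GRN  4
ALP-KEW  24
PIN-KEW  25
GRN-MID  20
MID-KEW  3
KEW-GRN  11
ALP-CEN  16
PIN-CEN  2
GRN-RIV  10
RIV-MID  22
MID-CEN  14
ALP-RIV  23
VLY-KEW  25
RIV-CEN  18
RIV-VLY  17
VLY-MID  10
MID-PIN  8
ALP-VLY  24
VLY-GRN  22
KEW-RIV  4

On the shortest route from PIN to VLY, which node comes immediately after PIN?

Compare a few routes:
PIN - MID - VLY: 8+10 = 18
PIN - CEN - MID - VLY: 2+14+10 = 26
PIN - GRN - VLY: 4+22 = 26
The minimum is 18 min via PIN - MID - VLY.
So from PIN the first move is to MID.

MID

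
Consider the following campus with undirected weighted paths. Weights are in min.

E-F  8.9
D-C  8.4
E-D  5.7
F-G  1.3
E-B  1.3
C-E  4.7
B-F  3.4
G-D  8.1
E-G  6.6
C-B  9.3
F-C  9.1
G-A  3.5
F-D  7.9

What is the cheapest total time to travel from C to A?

Settle nodes by increasing distance from C:
C: 0
E: 4.7  (via C)
B: 6  (via E)
D: 8.4  (via C)
F: 9.1  (via C)
G: 10.4  (via F)
A: 13.9  (via G)
Shortest route: C–F–G–A = 13.9 min.

13.9 min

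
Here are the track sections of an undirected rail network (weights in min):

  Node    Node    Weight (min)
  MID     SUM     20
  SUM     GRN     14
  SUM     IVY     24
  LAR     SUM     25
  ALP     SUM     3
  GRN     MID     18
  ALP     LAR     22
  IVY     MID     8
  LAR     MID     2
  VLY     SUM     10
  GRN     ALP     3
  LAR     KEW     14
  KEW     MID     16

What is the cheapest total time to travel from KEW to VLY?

46 min

Running Dijkstra from KEW:
KEW: 0
LAR: 14  (via KEW)
MID: 16  (via KEW)
IVY: 24  (via MID)
GRN: 34  (via MID)
ALP: 36  (via LAR)
SUM: 36  (via MID)
VLY: 46  (via SUM)
Shortest route: KEW–MID–SUM–VLY = 46 min.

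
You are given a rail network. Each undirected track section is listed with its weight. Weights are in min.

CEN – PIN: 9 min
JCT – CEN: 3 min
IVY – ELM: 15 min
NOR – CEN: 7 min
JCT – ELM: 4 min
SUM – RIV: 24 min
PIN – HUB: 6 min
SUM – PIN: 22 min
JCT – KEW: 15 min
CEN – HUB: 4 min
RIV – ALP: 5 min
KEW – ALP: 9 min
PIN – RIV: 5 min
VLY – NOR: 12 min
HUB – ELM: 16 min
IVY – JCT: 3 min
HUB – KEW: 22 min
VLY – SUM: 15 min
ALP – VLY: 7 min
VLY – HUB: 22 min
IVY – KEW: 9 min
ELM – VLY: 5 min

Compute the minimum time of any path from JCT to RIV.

17 min

Settle nodes by increasing distance from JCT:
JCT: 0
IVY: 3  (via JCT)
CEN: 3  (via JCT)
ELM: 4  (via JCT)
HUB: 7  (via CEN)
VLY: 9  (via ELM)
NOR: 10  (via CEN)
KEW: 12  (via IVY)
PIN: 12  (via CEN)
ALP: 16  (via VLY)
RIV: 17  (via PIN)
Shortest route: JCT–CEN–PIN–RIV = 17 min.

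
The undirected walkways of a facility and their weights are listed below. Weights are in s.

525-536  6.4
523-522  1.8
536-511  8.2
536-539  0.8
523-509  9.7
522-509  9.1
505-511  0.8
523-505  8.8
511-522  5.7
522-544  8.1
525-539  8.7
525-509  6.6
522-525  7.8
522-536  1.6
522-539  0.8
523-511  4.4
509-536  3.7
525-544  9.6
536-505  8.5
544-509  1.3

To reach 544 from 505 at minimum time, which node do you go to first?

511

Enumerating some paths:
505 → 536 → 509 → 544: 8.5+3.7+1.3 = 13.5
505 → 511 → 522 → 536 → 509 → 544: 0.8+5.7+1.6+3.7+1.3 = 13.1
The minimum is 13.1 s via 505 → 511 → 522 → 536 → 509 → 544.
So from 505 the first move is to 511.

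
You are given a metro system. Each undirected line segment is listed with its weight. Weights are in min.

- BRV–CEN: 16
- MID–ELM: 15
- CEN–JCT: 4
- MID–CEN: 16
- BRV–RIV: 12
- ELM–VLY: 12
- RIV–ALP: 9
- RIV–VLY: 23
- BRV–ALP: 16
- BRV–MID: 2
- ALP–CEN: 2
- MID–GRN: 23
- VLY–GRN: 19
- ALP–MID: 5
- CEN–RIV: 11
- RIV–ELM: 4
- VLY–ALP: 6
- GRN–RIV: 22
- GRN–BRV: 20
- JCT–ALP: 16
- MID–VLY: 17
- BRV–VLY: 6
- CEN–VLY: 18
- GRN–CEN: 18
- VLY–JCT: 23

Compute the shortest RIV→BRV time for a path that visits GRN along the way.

Shortest RIV→GRN: RIV–GRN = 22
Shortest GRN→BRV: GRN–BRV = 20
Total via GRN: 22 + 20 = 42 min.

42 min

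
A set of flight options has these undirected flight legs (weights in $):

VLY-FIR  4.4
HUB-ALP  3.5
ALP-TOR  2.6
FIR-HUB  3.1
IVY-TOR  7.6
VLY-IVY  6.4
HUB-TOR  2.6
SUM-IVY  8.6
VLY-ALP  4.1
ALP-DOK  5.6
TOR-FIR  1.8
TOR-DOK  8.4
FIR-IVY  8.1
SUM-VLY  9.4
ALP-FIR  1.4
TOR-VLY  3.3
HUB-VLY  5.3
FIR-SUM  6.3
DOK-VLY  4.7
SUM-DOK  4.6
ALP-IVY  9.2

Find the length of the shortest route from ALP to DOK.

Enumerating some paths:
ALP → FIR → VLY → DOK: 1.4+4.4+4.7 = 10.5
ALP → VLY → DOK: 4.1+4.7 = 8.8
ALP → DOK: 5.6 = 5.6
Cheapest is ALP → DOK at $5.6.

$5.6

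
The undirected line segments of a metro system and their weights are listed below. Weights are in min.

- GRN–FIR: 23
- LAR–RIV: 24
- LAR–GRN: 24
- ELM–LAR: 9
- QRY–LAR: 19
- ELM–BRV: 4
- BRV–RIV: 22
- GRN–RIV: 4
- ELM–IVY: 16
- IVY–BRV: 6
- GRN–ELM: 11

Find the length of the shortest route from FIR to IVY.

Enumerating some paths:
FIR → GRN → ELM → BRV → IVY: 23+11+4+6 = 44
FIR → GRN → ELM → IVY: 23+11+16 = 50
The minimum is 44 min via FIR → GRN → ELM → BRV → IVY.

44 min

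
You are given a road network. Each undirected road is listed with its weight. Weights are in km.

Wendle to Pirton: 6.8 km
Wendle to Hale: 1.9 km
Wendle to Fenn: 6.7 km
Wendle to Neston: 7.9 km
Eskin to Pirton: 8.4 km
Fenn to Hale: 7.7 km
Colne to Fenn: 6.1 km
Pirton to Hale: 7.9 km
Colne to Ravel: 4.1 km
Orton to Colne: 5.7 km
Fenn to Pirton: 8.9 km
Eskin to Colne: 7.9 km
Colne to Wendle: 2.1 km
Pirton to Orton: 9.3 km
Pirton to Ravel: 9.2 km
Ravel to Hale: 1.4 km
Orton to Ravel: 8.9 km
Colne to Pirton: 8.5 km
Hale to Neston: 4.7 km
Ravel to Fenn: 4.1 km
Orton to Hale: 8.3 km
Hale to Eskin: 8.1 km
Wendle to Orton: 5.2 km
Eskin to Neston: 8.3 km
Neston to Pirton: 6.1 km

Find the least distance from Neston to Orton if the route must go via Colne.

Best Neston to Colne: Neston → Hale → Wendle → Colne costing 8.7
Shortest Colne→Orton: Colne → Orton = 5.7
Total via Colne: 8.7 + 5.7 = 14.4 km.

14.4 km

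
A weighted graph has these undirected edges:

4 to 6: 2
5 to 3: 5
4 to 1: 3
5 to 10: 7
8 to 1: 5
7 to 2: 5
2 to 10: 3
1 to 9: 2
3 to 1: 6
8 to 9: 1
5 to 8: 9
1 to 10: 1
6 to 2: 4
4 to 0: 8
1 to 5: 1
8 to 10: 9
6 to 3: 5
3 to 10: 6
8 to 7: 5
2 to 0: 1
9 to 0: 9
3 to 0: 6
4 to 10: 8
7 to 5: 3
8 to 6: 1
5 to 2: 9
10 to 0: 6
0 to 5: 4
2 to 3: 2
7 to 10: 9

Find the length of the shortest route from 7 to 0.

6

Running Dijkstra from 7:
7: 0
5: 3  (via 7)
1: 4  (via 5)
2: 5  (via 7)
8: 5  (via 7)
10: 5  (via 1)
0: 6  (via 2)
Shortest route: 7 → 2 → 0 = 6.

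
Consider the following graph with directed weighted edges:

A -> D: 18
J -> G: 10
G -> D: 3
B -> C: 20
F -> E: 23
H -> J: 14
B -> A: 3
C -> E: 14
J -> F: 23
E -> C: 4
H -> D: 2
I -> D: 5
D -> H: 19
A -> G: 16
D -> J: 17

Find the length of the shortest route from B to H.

40

Enumerating some paths:
B → A → D → H: 3+18+19 = 40
B → A → G → D → H: 3+16+3+19 = 41
Cheapest is B → A → D → H at 40.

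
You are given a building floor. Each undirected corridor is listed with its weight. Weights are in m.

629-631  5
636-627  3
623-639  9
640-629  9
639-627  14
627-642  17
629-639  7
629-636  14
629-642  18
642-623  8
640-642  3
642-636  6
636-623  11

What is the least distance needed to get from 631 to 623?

Enumerating some paths:
631 → 629 → 639 → 623: 5+7+9 = 21
631 → 629 → 640 → 642 → 623: 5+9+3+8 = 25
The minimum is 21 m via 631 → 629 → 639 → 623.

21 m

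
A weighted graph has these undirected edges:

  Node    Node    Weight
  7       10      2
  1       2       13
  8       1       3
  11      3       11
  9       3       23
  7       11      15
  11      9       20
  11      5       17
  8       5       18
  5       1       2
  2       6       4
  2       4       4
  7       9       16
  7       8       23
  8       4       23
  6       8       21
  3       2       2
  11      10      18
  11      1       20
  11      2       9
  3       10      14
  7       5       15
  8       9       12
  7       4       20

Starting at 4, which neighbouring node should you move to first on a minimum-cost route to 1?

2

Candidate routes:
4–8–1: 23+3 = 26
4–2–1: 4+13 = 17
Cheapest is 4–2–1 at 17.
So from 4 the first move is to 2.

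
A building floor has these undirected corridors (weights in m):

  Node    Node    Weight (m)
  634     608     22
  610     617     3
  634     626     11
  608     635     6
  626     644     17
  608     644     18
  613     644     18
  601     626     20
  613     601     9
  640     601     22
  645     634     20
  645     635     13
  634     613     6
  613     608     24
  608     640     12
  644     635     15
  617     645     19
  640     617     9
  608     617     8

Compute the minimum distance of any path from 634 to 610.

33 m

Settle nodes by increasing distance from 634:
634: 0
613: 6  (via 634)
626: 11  (via 634)
601: 15  (via 613)
645: 20  (via 634)
608: 22  (via 634)
644: 24  (via 613)
635: 28  (via 608)
617: 30  (via 608)
610: 33  (via 617)
Shortest route: 634 → 608 → 617 → 610 = 33 m.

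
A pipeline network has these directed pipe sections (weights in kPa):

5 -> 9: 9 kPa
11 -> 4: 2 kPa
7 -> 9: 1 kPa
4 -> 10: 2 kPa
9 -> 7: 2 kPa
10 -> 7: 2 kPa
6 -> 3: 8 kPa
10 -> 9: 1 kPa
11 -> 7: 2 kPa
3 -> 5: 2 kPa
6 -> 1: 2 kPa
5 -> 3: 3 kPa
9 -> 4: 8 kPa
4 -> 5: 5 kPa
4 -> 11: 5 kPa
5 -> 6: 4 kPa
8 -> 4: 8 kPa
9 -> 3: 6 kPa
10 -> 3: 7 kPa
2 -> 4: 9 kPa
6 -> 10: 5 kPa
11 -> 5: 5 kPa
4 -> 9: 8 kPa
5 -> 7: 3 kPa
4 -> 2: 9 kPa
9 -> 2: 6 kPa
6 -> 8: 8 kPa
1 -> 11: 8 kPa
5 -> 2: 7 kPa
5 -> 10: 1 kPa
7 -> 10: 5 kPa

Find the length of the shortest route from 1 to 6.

Compare a few routes:
1–11–5–6: 8+5+4 = 17
1–11–7–9–3–5–6: 8+2+1+6+2+4 = 23
1–11–4–5–6: 8+2+5+4 = 19
Cheapest is 1–11–5–6 at 17 kPa.

17 kPa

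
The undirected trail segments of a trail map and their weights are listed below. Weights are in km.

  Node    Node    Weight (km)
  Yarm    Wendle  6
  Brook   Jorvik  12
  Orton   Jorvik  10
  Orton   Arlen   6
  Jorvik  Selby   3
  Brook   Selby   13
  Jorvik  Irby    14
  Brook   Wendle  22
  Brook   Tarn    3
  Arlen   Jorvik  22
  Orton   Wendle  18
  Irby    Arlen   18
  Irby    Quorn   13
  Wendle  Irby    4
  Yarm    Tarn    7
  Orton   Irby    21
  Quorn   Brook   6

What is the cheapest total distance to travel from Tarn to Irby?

Shortest distances from Tarn:
Tarn: 0
Brook: 3  (via Tarn)
Yarm: 7  (via Tarn)
Quorn: 9  (via Brook)
Wendle: 13  (via Yarm)
Jorvik: 15  (via Brook)
Selby: 16  (via Brook)
Irby: 17  (via Wendle)
Shortest route: Tarn–Yarm–Wendle–Irby = 17 km.

17 km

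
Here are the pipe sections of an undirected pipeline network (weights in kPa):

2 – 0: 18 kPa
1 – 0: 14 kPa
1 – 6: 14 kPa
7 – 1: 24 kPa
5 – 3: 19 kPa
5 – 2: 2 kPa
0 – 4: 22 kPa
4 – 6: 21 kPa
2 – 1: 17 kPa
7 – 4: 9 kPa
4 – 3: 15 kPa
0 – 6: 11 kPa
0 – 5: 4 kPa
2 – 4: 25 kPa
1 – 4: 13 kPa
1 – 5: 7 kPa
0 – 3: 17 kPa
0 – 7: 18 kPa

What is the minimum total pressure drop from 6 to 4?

Settle nodes by increasing distance from 6:
6: 0
0: 11  (via 6)
1: 14  (via 6)
5: 15  (via 0)
2: 17  (via 5)
4: 21  (via 6)
Shortest route: 6 → 4 = 21 kPa.

21 kPa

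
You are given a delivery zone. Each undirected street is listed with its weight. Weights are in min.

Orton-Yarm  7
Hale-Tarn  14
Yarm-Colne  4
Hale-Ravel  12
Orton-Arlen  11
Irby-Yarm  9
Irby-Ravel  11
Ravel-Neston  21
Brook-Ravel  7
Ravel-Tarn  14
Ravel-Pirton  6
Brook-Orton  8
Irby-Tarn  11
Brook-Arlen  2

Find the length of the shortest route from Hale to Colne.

36 min

Settle nodes by increasing distance from Hale:
Hale: 0
Ravel: 12  (via Hale)
Tarn: 14  (via Hale)
Pirton: 18  (via Ravel)
Brook: 19  (via Ravel)
Arlen: 21  (via Brook)
Irby: 23  (via Ravel)
Orton: 27  (via Brook)
Yarm: 32  (via Irby)
Neston: 33  (via Ravel)
Colne: 36  (via Yarm)
Shortest route: Hale–Ravel–Irby–Yarm–Colne = 36 min.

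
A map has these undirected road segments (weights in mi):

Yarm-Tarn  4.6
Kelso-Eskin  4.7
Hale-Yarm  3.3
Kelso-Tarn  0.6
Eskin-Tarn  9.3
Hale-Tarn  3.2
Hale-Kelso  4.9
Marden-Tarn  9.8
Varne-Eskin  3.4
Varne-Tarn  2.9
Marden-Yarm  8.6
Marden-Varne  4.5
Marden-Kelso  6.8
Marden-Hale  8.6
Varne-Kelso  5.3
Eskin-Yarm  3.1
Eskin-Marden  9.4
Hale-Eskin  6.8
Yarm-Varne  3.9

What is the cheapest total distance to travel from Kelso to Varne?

Enumerating some paths:
Kelso–Tarn–Varne: 0.6+2.9 = 3.5
Kelso–Varne: 5.3 = 5.3
Cheapest is Kelso–Tarn–Varne at 3.5 mi.

3.5 mi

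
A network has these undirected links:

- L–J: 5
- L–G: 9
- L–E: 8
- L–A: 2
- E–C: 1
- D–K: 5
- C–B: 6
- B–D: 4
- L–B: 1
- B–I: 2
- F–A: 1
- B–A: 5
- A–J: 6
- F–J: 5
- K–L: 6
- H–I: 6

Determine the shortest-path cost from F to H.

Enumerating some paths:
F–A–B–I–H: 1+5+2+6 = 14
F–A–L–B–I–H: 1+2+1+2+6 = 12
Cheapest is F–A–L–B–I–H at 12.

12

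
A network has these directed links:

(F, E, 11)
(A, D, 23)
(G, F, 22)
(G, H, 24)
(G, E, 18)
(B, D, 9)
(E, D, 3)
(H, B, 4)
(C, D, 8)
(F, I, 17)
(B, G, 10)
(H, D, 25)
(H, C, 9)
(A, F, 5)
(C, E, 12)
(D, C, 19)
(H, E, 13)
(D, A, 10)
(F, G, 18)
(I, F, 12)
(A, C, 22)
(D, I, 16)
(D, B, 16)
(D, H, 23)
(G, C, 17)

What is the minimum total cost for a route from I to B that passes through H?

Best I to H: I–F–E–D–H costing 49
Best H to B: H–B costing 4
Total via H: 49 + 4 = 53.

53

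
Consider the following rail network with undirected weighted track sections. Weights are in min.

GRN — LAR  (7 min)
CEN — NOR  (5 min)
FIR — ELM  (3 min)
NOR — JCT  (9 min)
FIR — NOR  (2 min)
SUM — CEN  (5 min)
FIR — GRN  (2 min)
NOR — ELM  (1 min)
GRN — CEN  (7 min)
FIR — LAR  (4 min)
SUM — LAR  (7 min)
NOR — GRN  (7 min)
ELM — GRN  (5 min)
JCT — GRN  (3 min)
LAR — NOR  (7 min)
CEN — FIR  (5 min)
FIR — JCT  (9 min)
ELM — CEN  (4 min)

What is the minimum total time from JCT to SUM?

Settle nodes by increasing distance from JCT:
JCT: 0
GRN: 3  (via JCT)
FIR: 5  (via GRN)
NOR: 7  (via FIR)
ELM: 8  (via GRN)
LAR: 9  (via FIR)
CEN: 10  (via GRN)
SUM: 15  (via CEN)
Shortest route: JCT–GRN–CEN–SUM = 15 min.

15 min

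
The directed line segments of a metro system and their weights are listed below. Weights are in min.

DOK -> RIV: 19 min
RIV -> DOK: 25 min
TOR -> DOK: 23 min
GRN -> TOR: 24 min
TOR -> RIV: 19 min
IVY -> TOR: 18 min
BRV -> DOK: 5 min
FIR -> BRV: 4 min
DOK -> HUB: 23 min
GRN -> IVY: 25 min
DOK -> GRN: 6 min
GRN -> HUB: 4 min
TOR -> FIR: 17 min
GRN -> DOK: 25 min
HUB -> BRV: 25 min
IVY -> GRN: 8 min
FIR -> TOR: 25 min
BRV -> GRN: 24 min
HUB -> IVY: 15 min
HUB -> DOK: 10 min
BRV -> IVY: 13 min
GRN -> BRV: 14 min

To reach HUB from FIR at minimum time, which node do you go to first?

Candidate routes:
FIR–BRV–DOK–GRN–HUB: 4+5+6+4 = 19
FIR–BRV–IVY–GRN–HUB: 4+13+8+4 = 29
FIR–BRV–GRN–HUB: 4+24+4 = 32
The minimum is 19 min via FIR–BRV–DOK–GRN–HUB.
So from FIR the first move is to BRV.

BRV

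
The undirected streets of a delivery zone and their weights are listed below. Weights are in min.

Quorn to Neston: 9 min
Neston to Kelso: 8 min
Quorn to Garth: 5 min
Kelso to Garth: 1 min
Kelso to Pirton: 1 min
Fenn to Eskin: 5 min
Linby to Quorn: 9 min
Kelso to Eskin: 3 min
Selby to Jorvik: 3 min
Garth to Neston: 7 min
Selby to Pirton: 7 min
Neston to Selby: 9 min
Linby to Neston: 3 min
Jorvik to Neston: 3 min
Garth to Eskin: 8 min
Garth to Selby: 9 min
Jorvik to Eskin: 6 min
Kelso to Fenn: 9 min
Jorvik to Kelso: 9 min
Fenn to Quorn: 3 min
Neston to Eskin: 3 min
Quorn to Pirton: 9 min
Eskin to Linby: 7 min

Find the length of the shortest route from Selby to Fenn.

Running Dijkstra from Selby:
Selby: 0
Jorvik: 3  (via Selby)
Neston: 6  (via Jorvik)
Pirton: 7  (via Selby)
Kelso: 8  (via Pirton)
Garth: 9  (via Selby)
Eskin: 9  (via Jorvik)
Linby: 9  (via Neston)
Fenn: 14  (via Eskin)
Shortest route: Selby → Jorvik → Eskin → Fenn = 14 min.

14 min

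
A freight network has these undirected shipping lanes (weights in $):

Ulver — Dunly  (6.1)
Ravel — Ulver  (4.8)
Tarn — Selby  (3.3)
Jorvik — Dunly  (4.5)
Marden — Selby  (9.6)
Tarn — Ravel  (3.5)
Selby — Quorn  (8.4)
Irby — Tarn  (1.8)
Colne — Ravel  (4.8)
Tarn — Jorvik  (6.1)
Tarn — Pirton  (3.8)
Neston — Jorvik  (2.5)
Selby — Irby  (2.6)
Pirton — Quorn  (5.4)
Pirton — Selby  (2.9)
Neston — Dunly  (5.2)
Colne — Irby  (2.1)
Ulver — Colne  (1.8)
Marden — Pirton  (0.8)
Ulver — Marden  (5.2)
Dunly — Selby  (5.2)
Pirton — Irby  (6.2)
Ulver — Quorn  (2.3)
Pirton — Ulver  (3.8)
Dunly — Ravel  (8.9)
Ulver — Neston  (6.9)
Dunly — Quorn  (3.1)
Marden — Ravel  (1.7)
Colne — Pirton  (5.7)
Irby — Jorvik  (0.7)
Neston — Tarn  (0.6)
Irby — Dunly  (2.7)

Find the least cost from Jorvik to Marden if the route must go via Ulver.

Shortest Jorvik→Ulver: Jorvik → Irby → Colne → Ulver = 4.6
Shortest Ulver→Marden: Ulver → Pirton → Marden = 4.6
Total via Ulver: 4.6 + 4.6 = $9.2.

$9.2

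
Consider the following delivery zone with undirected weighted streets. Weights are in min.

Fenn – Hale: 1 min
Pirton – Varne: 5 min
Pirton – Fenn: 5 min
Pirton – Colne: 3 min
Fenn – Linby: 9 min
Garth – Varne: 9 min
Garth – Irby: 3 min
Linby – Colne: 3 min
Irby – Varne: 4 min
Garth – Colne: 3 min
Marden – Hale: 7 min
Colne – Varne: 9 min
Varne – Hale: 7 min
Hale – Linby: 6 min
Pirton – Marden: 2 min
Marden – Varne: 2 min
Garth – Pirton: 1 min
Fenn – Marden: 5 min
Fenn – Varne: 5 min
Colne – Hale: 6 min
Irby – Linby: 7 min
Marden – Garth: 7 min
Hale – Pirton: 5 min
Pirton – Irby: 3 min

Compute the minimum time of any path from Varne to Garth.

Running Dijkstra from Varne:
Varne: 0
Marden: 2  (via Varne)
Pirton: 4  (via Marden)
Irby: 4  (via Varne)
Garth: 5  (via Pirton)
Shortest route: Varne–Marden–Pirton–Garth = 5 min.

5 min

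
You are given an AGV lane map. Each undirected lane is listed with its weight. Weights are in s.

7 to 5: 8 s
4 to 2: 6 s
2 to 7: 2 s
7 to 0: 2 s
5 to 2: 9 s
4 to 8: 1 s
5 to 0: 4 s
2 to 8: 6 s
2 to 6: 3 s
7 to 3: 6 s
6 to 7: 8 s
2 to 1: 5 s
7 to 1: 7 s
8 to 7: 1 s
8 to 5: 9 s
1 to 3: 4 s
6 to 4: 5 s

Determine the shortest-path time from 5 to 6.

11 s

Enumerating some paths:
5–0–7–8–4–6: 4+2+1+1+5 = 13
5–2–6: 9+3 = 12
5–0–7–2–6: 4+2+2+3 = 11
Cheapest is 5–0–7–2–6 at 11 s.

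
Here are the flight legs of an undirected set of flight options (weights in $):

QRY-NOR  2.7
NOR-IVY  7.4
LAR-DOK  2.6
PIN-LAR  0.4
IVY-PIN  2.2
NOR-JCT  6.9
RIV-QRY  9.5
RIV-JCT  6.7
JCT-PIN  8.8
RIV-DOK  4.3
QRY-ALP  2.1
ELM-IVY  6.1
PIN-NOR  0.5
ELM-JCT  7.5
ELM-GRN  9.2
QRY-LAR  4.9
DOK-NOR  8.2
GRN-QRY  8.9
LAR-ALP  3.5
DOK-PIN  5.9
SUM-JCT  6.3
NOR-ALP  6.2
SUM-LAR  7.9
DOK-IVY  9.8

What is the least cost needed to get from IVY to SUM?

Settle nodes by increasing distance from IVY:
IVY: 0
PIN: 2.2  (via IVY)
LAR: 2.6  (via PIN)
NOR: 2.7  (via PIN)
DOK: 5.2  (via LAR)
QRY: 5.4  (via NOR)
ALP: 6.1  (via LAR)
ELM: 6.1  (via IVY)
RIV: 9.5  (via DOK)
JCT: 9.6  (via NOR)
SUM: 10.5  (via LAR)
Shortest route: IVY–PIN–LAR–SUM = $10.5.

$10.5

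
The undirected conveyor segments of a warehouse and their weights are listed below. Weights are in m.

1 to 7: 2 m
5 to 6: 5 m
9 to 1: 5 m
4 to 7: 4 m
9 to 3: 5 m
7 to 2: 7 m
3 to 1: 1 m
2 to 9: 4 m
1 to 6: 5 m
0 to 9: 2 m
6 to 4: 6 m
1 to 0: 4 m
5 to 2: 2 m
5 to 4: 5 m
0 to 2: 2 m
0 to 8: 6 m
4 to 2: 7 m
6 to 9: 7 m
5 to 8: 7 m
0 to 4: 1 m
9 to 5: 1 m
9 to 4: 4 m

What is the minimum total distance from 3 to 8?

11 m

Settle nodes by increasing distance from 3:
3: 0
1: 1  (via 3)
7: 3  (via 1)
0: 5  (via 1)
9: 5  (via 3)
4: 6  (via 0)
5: 6  (via 9)
6: 6  (via 1)
2: 7  (via 0)
8: 11  (via 0)
Shortest route: 3 → 1 → 0 → 8 = 11 m.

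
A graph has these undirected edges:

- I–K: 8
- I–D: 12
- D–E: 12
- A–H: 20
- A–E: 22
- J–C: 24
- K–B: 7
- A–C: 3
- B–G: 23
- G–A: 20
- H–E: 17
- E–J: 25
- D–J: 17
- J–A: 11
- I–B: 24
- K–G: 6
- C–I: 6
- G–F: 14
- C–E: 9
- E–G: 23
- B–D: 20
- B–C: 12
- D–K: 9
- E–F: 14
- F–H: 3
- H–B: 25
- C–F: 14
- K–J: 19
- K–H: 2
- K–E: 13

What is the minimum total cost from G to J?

Compare a few routes:
G → K → D → J: 6+9+17 = 32
G → A → J: 20+11 = 31
G → K → J: 6+19 = 25
Cheapest is G → K → J at 25.

25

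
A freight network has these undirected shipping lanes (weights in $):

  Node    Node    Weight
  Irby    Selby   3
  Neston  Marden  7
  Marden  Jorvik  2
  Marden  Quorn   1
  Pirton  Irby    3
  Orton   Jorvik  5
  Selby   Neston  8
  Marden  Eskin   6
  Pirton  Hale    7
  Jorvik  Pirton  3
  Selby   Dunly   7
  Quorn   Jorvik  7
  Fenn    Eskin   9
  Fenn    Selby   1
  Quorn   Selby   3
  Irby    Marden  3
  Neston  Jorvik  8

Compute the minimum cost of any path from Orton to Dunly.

$18

Enumerating some paths:
Orton → Jorvik → Marden → Irby → Selby → Dunly: 5+2+3+3+7 = 20
Orton → Jorvik → Marden → Quorn → Selby → Dunly: 5+2+1+3+7 = 18
Cheapest is Orton → Jorvik → Marden → Quorn → Selby → Dunly at $18.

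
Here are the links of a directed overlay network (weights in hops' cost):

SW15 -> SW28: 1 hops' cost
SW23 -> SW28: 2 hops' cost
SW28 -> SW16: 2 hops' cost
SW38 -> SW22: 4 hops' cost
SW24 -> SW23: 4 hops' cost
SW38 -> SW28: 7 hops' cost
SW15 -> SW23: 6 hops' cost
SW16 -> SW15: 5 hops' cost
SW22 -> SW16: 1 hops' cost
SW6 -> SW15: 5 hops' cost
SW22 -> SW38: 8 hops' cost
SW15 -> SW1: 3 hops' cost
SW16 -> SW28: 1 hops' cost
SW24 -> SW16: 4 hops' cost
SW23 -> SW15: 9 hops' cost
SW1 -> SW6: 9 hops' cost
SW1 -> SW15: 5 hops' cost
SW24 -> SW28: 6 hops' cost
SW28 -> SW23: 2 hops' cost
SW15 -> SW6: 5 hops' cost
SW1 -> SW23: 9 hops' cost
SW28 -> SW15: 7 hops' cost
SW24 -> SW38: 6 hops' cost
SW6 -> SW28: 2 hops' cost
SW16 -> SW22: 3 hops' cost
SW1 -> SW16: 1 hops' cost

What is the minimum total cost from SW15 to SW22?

6 hops' cost

Settle nodes by increasing distance from SW15:
SW15: 0
SW28: 1  (via SW15)
SW1: 3  (via SW15)
SW23: 3  (via SW28)
SW16: 3  (via SW28)
SW6: 5  (via SW15)
SW22: 6  (via SW16)
Shortest route: SW15–SW28–SW16–SW22 = 6 hops' cost.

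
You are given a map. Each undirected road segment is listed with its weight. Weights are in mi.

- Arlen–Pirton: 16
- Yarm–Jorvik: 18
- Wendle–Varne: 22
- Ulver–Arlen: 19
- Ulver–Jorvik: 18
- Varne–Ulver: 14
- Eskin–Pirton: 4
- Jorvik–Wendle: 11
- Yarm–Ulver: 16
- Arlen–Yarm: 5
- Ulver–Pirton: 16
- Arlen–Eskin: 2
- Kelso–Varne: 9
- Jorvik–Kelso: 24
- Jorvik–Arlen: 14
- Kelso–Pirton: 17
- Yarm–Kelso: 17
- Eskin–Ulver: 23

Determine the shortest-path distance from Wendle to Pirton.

Running Dijkstra from Wendle:
Wendle: 0
Jorvik: 11  (via Wendle)
Varne: 22  (via Wendle)
Arlen: 25  (via Jorvik)
Eskin: 27  (via Arlen)
Ulver: 29  (via Jorvik)
Yarm: 29  (via Jorvik)
Pirton: 31  (via Eskin)
Shortest route: Wendle → Jorvik → Arlen → Eskin → Pirton = 31 mi.

31 mi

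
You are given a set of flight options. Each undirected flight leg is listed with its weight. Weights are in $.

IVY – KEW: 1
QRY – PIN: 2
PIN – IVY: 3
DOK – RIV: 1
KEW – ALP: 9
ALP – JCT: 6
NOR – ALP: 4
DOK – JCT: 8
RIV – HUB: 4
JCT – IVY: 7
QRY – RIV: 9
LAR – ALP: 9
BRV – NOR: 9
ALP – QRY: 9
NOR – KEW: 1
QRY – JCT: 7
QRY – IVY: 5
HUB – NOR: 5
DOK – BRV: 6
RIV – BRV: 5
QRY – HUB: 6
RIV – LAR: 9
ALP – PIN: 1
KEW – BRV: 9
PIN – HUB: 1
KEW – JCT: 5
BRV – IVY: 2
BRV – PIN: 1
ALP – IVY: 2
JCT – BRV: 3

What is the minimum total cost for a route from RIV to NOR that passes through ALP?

Best RIV to ALP: RIV–HUB–PIN–ALP costing 6
Best ALP to NOR: ALP–NOR costing 4
Total via ALP: 6 + 4 = $10.

$10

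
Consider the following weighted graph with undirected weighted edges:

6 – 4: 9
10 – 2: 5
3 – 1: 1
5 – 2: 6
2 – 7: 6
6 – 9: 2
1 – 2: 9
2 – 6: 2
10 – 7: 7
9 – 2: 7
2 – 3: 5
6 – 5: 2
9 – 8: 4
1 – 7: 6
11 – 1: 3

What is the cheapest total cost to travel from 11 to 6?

Compare a few routes:
11 → 1 → 2 → 6: 3+9+2 = 14
11 → 1 → 3 → 2 → 6: 3+1+5+2 = 11
Cheapest is 11 → 1 → 3 → 2 → 6 at 11.

11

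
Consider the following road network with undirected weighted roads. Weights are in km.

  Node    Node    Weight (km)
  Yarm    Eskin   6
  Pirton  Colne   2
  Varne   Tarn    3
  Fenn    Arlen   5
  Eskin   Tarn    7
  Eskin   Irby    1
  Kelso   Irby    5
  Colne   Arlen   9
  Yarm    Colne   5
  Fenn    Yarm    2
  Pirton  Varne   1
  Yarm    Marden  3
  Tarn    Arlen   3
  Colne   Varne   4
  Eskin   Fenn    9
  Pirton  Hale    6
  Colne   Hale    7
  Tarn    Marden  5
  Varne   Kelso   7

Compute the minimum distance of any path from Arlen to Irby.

Compare a few routes:
Arlen → Tarn → Eskin → Irby: 3+7+1 = 11
Arlen → Fenn → Eskin → Irby: 5+9+1 = 15
Arlen → Tarn → Marden → Yarm → Eskin → Irby: 3+5+3+6+1 = 18
Arlen → Fenn → Yarm → Eskin → Irby: 5+2+6+1 = 14
Cheapest is Arlen → Tarn → Eskin → Irby at 11 km.

11 km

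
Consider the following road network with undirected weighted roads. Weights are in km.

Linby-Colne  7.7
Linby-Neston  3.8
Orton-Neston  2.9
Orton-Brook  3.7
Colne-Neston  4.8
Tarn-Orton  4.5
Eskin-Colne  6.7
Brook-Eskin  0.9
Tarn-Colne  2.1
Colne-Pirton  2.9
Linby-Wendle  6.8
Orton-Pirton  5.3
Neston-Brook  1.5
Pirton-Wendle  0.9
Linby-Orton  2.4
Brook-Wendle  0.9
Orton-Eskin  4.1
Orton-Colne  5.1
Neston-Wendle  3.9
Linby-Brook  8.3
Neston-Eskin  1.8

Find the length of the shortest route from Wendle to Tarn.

Enumerating some paths:
Wendle - Brook - Orton - Tarn: 0.9+3.7+4.5 = 9.1
Wendle - Brook - Neston - Orton - Tarn: 0.9+1.5+2.9+4.5 = 9.8
Wendle - Pirton - Colne - Tarn: 0.9+2.9+2.1 = 5.9
Wendle - Brook - Neston - Colne - Tarn: 0.9+1.5+4.8+2.1 = 9.3
The minimum is 5.9 km via Wendle - Pirton - Colne - Tarn.

5.9 km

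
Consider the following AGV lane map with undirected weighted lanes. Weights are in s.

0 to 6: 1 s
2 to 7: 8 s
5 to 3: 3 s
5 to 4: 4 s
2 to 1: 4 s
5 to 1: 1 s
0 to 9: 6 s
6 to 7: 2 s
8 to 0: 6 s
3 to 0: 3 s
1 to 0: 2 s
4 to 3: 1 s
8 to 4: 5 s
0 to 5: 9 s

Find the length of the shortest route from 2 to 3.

8 s

Enumerating some paths:
2 → 1 → 0 → 3: 4+2+3 = 9
2 → 1 → 5 → 3: 4+1+3 = 8
Cheapest is 2 → 1 → 5 → 3 at 8 s.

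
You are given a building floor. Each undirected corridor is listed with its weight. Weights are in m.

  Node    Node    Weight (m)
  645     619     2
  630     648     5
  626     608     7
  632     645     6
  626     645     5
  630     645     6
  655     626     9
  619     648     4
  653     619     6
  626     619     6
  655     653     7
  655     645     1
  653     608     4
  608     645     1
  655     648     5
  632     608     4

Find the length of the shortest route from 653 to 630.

Running Dijkstra from 653:
653: 0
608: 4  (via 653)
645: 5  (via 608)
619: 6  (via 653)
655: 6  (via 645)
632: 8  (via 608)
626: 10  (via 645)
648: 10  (via 619)
630: 11  (via 645)
Shortest route: 653 → 608 → 645 → 630 = 11 m.

11 m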